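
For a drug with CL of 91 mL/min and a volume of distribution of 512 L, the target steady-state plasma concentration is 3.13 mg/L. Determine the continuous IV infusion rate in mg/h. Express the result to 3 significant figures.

Convert clearance: 91 mL/min × 60 min/h ÷ 1000 mL/L = 5.460 L/h
Maintenance depends on clearance, not Vd — rate in must match rate out.
Infusion rate = CL · Css = 5.460 L/h × 3.13 mg/L = 17.09 mg/h

17.1 mg/h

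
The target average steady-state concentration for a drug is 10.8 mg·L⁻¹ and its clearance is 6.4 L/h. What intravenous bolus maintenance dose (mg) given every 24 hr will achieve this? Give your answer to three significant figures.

At steady state, dose per interval replaces the amount cleared in that interval: D/τ = CL·Css.
D = CL × Css × τ = 6.400 × 10.8 × 24 = 1659 mg

1660 mg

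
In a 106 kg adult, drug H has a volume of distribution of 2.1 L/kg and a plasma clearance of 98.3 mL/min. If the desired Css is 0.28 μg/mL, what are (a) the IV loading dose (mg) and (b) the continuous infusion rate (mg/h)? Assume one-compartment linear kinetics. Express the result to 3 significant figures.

Vd(total) = 106 kg × 2.1 L/kg = 222.6 L
Loading: fill Vd to C_target → 222.6 L × 0.28 mg/L = 62.33 mg
Convert clearance: 98.3 mL/min × 60 min/h ÷ 1000 mL/L = 5.898 L/h
Maintenance: replace elimination → rate = CL × Css = 5.898 × 0.28 = 1.651 mg/h

(a) 62.3 mg; (b) 1.65 mg/h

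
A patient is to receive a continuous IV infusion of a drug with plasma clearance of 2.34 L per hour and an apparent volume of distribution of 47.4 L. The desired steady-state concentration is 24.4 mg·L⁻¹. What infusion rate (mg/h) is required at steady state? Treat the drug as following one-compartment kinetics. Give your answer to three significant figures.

57.1 mg/h

R₀ = 2.340 × 24.4 = 57.10 mg/h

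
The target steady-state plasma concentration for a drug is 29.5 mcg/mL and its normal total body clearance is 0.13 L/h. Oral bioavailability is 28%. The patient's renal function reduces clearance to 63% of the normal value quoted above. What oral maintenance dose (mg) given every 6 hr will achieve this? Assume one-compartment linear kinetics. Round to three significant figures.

Patient clearance = 0.63 × 0.1300 = 0.08190 L/h
D = CL × Css × τ / F = 0.08190 × 29.5 × 6 / 0.28 = 51.77 mg

51.8 mg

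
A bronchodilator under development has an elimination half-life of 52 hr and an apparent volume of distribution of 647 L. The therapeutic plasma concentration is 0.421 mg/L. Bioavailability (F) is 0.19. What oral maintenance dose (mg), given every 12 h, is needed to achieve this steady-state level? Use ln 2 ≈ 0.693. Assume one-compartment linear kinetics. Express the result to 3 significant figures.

CL = ln 2 · Vd / t½ = 0.693 × 647.0 / 52 = 8.623 L/h
D = CL × Css × τ / F = 8.623 × 0.421 × 12 / 0.19 = 229.3 mg

229 mg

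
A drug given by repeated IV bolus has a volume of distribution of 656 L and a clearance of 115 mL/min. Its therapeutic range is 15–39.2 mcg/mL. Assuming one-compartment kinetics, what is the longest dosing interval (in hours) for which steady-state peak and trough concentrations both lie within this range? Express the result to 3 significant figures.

91.3 h

CL = 115 mL/min × 60/1000 = 6.900 L/h
k = CL / Vd = 6.900 / 656.0 = 0.01052 h⁻¹
Between IV bolus doses, concentration decays as C = C₀·e^(−kτ), so C_peak/C_trough = e^(kτ).
τ_max = ln(C_peak/C_trough) / k = ln(39.2/15) / 0.01052 = 0.9606 / 0.01052 = 91.31 h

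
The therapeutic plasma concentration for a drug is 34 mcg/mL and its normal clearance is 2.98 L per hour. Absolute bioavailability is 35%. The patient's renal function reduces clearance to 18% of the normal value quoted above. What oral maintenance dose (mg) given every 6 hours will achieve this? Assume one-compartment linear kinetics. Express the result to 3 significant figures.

Patient clearance = 0.18 × 2.980 = 0.5364 L/h
D = CL × Css × τ / F = 0.5364 × 34 × 6 / 0.35 = 312.6 mg

313 mg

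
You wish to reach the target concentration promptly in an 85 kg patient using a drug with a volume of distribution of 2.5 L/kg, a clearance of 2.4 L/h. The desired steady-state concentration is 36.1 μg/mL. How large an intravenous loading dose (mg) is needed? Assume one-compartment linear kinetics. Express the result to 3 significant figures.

Vd = 2.5 L/kg × 85 kg = 212.5 L
LD = Vd × C = 212.5 × 36.10 = 7671 mg

7670 mg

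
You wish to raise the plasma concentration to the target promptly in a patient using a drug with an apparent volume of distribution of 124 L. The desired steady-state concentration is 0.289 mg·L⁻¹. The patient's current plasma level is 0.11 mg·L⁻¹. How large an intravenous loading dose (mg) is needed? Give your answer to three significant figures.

The loading dose fills Vd to the target concentration.
Concentration deficit ΔC = 0.289 − 0.11 = 0.1790 mg/L
LD = Vd × ΔC = 124.0 × 0.1790 = 22.20 mg

22.2 mg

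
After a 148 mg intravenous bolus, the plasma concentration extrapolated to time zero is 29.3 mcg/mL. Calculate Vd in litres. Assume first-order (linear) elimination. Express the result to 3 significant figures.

Immediately after an IV bolus, C₀ = Dose / Vd, so Vd = Dose / C₀.
Vd = 148 / 29.3 = 5.051 L

5.05 L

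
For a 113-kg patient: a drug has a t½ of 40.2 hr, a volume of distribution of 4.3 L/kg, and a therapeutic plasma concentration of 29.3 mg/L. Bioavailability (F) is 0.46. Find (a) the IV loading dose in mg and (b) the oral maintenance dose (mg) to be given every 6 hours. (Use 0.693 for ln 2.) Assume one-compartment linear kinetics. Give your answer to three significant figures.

(a) 14200 mg; (b) 3200 mg

Vd = 4.3 L/kg × 113 kg = 485.9 L
LD = Vd × C = 485.9 × 29.3 = 14240 mg
CL = 0.693 × Vd / t½ = 0.693 × 485.9 / 40.2 = 8.376 L/h
D = CL × Css × τ / F = 8.376 × 29.3 × 6 / 0.46 = 3201 mg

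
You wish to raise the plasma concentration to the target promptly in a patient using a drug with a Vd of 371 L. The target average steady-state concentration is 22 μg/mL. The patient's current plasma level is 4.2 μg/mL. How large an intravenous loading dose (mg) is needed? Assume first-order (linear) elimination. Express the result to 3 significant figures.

6600 mg

Concentration deficit ΔC = 22 − 4.2 = 17.80 mg/L
LD = Vd × ΔC = 371.0 × 17.80 = 6604 mg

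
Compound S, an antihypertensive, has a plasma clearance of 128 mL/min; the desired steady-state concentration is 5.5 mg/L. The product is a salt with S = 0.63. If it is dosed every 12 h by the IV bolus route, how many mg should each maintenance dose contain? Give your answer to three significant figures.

805 mg

Convert clearance: 128 mL/min × 60 min/h ÷ 1000 mL/L = 7.680 L/h
At steady state, dose per interval replaces the amount cleared in that interval: S·D/τ = CL·Css.
D = CL × Css × τ / S = 7.680 × 5.5 × 12 / 0.63 = 804.6 mg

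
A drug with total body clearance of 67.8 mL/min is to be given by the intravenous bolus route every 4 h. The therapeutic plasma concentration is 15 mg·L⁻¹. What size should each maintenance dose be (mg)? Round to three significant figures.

244 mg

CL = 67.8 mL/min × 60/1000 = 4.068 L/h
D = CL × Css × τ = 4.068 × 15 × 4 = 244.1 mg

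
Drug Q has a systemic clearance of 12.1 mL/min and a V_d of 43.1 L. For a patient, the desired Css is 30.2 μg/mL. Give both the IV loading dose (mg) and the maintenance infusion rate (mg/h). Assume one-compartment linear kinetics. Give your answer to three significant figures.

(a) 1300 mg; (b) 21.9 mg/h

Loading: fill Vd to C_target → 43.10 L × 30.2 mg/L = 1302 mg
Convert clearance: 12.1 mL/min × 60 min/h ÷ 1000 mL/L = 0.7260 L/h
Maintenance infusion rate = CL × Css = 0.7260 × 30.2 = 21.93 mg/h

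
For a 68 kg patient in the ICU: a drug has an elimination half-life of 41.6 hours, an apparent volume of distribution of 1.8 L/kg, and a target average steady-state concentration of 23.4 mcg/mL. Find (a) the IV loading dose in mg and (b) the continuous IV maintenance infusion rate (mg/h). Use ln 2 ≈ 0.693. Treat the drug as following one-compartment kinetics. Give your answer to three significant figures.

(a) 2860 mg; (b) 47.7 mg/h

Vd(total) = 68 kg × 1.8 L/kg = 122.4 L
LD = Vd × C = 122.4 × 23.4 = 2864 mg
CL = 0.693 × Vd / t½ = 0.693 × 122.4 / 41.6 = 2.039 L/h
Infusion rate = CL × Css = 2.039 × 23.4 = 47.71 mg/h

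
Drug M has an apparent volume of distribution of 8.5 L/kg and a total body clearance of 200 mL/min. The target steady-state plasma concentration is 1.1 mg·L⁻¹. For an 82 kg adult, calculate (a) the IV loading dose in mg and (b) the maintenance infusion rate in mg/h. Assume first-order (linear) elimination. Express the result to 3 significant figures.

(a) 767 mg; (b) 13.2 mg/h

Total Vd = 8.5 × 82 = 697.0 L
Loading: fill Vd to C_target → 697.0 L × 1.1 mg/L = 766.7 mg
CL = 200 mL/min × 60/1000 = 12.00 L/h
Maintenance: replace elimination → rate = CL × Css = 12.00 × 1.1 = 13.20 mg/h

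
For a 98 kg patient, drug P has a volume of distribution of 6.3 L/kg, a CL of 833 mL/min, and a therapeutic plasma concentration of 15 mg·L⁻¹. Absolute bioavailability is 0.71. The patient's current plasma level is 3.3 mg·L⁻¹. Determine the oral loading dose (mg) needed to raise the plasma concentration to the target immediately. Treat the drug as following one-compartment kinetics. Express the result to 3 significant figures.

10200 mg

Total Vd = 6.3 × 98 = 617.4 L
Concentration deficit ΔC = 15 − 3.3 = 11.70 mg/L
LD = Vd × ΔC / F = 617.4 × 11.70 / 0.71 = 10170 mg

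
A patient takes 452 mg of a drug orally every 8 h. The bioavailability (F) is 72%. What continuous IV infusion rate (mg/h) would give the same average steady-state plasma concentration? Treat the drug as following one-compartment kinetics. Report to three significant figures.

40.7 mg/h

Equivalent systemic input: infusion rate = F·D/τ.
Rate = 0.72 × 452 / 8 = 40.68 mg/h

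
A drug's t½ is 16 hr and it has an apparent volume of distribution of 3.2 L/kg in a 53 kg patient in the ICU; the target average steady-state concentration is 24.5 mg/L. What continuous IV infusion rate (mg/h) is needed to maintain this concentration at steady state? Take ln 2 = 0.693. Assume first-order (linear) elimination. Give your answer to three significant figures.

180 mg/h

Vd = 3.2 L/kg × 53 kg = 169.6 L
k = 0.693/16 = 0.04331 h⁻¹, so CL = k·Vd = 0.04331 × 169.6 = 7.345 L/h
Infusion rate = CL × Css = 7.345 × 24.5 = 180.0 mg/h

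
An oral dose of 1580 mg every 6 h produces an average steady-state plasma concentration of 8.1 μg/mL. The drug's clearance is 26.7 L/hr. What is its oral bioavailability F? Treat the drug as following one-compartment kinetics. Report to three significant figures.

F·D/τ = CL·Css at steady state → F = CL·Css·τ / D.
F = 26.7 × 8.1 × 6 / 1580 = 0.821

0.821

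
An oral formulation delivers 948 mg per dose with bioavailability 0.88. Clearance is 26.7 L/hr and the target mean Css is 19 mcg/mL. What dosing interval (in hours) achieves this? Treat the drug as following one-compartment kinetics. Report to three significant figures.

F·D/τ = CL·Css → τ = F·D / (CL·Css).
τ = 0.88 × 948 / (26.7 × 19) = 1.644 h

1.64 h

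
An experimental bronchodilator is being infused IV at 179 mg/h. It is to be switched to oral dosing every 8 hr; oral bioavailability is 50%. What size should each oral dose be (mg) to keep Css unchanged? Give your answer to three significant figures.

2860 mg

To maintain the same Css, the systemic dosing rate must be unchanged: F·D/τ = infusion rate.
D = rate × τ / F = 179 × 8 / 0.5 = 2864 mg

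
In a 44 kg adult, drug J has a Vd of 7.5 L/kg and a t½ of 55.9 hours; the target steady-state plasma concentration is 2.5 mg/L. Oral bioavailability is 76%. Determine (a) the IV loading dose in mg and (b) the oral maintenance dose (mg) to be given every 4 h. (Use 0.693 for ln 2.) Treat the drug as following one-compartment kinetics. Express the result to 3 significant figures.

(a) 825 mg; (b) 53.8 mg

Vd(total) = 44 kg × 7.5 L/kg = 330.0 L
LD = Vd × C = 330.0 × 2.5 = 825.0 mg
CL = 0.693 × Vd / t½ = 0.693 × 330.0 / 55.9 = 4.091 L/h
D = CL × Css × τ / F = 4.091 × 2.5 × 4 / 0.76 = 53.83 mg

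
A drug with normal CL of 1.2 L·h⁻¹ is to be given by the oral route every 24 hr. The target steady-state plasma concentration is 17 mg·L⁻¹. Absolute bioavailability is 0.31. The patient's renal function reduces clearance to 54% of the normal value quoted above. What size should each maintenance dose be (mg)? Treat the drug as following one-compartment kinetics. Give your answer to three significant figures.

853 mg

Patient clearance = 0.54 × 1.200 = 0.6480 L/h
D = CL × Css × τ / F = 0.6480 × 17 × 24 / 0.31 = 852.9 mg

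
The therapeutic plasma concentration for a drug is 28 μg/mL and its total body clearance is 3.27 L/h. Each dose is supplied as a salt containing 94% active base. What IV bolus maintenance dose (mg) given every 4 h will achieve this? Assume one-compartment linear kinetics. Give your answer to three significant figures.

390 mg

At steady state, dose per interval replaces the amount cleared in that interval: S·D/τ = CL·Css.
D = CL × Css × τ / S = 3.270 × 28 × 4 / 0.94 = 389.6 mg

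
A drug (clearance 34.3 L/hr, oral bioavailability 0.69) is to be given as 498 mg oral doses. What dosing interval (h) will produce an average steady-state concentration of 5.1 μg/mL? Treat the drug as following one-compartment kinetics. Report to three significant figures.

1.96 h

F·D/τ = CL·Css → τ = F·D / (CL·Css).
τ = 0.69 × 498 / (34.3 × 5.1) = 1.964 h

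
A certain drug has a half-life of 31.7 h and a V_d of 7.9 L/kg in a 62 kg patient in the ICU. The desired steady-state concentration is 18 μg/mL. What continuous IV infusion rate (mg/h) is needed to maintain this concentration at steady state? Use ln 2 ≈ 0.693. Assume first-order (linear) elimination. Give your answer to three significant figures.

Vd = 7.9 L/kg × 62 kg = 489.8 L
CL = 0.693 × Vd / t½ = 0.693 × 489.8 / 31.7 = 10.71 L/h
Infusion rate = CL × Css = 10.71 × 18 = 192.8 mg/h

193 mg/h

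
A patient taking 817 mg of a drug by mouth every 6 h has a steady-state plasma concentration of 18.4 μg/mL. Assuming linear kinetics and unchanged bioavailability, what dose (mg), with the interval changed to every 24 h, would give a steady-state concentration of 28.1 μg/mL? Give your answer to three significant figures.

For first-order elimination, Css ∝ F·D/(CL·τ); F and CL are unchanged, so Css ∝ D/τ.
D₂ = D₁ × (Css,target / Css,current) × (τ₂/τ₁) = 817 × (28.1/18.4) × (24/6) = 4991 mg

4990 mg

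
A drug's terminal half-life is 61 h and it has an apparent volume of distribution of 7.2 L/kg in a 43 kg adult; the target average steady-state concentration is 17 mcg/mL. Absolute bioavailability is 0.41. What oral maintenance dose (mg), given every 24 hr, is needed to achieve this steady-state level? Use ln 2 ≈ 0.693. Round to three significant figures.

Total Vd = 7.2 × 43 = 309.6 L
CL = 0.693 × Vd / t½ = 0.693 × 309.6 / 61 = 3.517 L/h
D = CL × Css × τ / F = 3.517 × 17 × 24 / 0.41 = 3500 mg

3500 mg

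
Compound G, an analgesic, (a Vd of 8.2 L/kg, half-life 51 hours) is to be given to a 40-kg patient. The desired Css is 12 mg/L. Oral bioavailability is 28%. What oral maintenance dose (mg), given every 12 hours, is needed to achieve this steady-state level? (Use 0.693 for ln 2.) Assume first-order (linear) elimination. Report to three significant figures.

2290 mg

Vd(total) = 40 kg × 8.2 L/kg = 328.0 L
CL = 0.693 × Vd / t½ = 0.693 × 328.0 / 51 = 4.457 L/h
D = CL × Css × τ / F = 4.457 × 12 × 12 / 0.28 = 2292 mg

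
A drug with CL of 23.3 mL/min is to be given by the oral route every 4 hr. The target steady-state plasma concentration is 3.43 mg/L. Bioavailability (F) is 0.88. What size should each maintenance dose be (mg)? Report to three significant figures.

CL = 23.3 mL/min = 23.3 × 0.06 = 1.398 L/h
D = CL × Css × τ / F = 1.398 × 3.43 × 4 / 0.88 = 21.80 mg

21.8 mg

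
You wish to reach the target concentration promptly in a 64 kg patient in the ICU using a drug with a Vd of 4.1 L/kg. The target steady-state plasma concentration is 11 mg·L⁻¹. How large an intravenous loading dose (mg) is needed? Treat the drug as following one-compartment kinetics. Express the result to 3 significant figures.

Total Vd = 4.1 × 64 = 262.4 L
LD = Vd × C = 262.4 × 11.00 = 2886 mg

2890 mg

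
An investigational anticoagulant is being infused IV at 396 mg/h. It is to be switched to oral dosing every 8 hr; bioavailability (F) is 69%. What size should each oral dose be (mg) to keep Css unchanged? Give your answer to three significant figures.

To maintain the same Css, the systemic dosing rate must be unchanged: F·D/τ = infusion rate.
D = rate × τ / F = 396 × 8 / 0.69 = 4591 mg

4590 mg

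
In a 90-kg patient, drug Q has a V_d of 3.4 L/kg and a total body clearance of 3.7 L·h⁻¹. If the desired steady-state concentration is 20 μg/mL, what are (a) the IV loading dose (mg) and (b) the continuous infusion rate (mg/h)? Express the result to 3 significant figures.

(a) 6120 mg; (b) 74.0 mg/h

Vd(total) = 90 kg × 3.4 L/kg = 306.0 L
Loading dose = Vd × C = 306.0 × 20 = 6120 mg
Maintenance infusion rate = CL × Css = 3.700 × 20 = 74.00 mg/h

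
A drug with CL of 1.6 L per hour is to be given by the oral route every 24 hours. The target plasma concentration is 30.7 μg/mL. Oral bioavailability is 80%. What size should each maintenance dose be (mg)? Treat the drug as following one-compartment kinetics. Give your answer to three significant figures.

D = CL × Css × τ / F = 1.600 × 30.7 × 24 / 0.8 = 1474 mg

1470 mg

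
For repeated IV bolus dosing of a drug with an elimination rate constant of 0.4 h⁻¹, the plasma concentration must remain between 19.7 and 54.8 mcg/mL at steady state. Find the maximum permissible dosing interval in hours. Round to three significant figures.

2.56 h

Between IV bolus doses, concentration decays as C = C₀·e^(−kτ), so C_peak/C_trough = e^(kτ).
τ_max = ln(C_peak/C_trough) / k = ln(54.8/19.7) / 0.4000 = 1.023 / 0.4000 = 2.558 h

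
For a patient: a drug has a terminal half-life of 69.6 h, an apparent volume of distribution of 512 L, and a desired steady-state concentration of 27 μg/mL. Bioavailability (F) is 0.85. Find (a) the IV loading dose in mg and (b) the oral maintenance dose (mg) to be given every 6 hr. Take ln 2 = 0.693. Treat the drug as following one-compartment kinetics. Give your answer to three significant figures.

LD = Vd × C = 512.0 × 27 = 13820 mg
CL = 0.693 × Vd / t½ = 0.693 × 512.0 / 69.6 = 5.098 L/h
D = CL × Css × τ / F = 5.098 × 27 × 6 / 0.85 = 971.6 mg

(a) 13800 mg; (b) 972 mg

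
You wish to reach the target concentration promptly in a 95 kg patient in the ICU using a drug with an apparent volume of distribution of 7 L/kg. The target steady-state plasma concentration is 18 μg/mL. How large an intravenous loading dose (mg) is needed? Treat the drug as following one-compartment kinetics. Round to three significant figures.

12000 mg

Total Vd = 7 × 95 = 665.0 L
The loading dose fills Vd to the target concentration.
LD = Vd × C = 665.0 × 18.00 = 11970 mg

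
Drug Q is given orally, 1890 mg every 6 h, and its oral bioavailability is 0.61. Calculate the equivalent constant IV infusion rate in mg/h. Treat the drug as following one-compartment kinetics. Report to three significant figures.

192 mg/h

Equivalent systemic input: infusion rate = F·D/τ.
Rate = 0.61 × 1890 / 6 = 192.2 mg/h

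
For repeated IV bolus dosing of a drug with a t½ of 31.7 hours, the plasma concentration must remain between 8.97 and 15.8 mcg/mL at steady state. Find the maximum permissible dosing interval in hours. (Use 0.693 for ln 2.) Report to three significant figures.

k = 0.693 / t½ = 0.693 / 31.7 = 0.02186 h⁻¹
Between IV bolus doses, concentration decays as C = C₀·e^(−kτ), so C_peak/C_trough = e^(kτ).
τ_max = ln(C_peak/C_trough) / k = ln(15.8/8.97) / 0.02186 = 0.5661 / 0.02186 = 25.90 h

25.9 h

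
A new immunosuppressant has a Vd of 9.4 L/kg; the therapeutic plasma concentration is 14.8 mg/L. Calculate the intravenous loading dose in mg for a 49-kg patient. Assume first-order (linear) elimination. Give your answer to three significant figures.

6820 mg

Vd(total) = 49 kg × 9.4 L/kg = 460.6 L
LD = Vd × C = 460.6 × 14.80 = 6817 mg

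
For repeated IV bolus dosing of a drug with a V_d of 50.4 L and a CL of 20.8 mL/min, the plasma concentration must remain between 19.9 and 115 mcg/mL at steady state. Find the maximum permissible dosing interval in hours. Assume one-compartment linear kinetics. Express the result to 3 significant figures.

CL = 20.8 mL/min = 20.8 × 0.06 = 1.248 L/h
k = CL / Vd = 1.248 / 50.40 = 0.02476 h⁻¹
Between IV bolus doses, concentration decays as C = C₀·e^(−kτ), so C_peak/C_trough = e^(kτ).
τ_max = ln(C_peak/C_trough) / k = ln(115/19.9) / 0.02476 = 1.754 / 0.02476 = 70.84 h

70.8 h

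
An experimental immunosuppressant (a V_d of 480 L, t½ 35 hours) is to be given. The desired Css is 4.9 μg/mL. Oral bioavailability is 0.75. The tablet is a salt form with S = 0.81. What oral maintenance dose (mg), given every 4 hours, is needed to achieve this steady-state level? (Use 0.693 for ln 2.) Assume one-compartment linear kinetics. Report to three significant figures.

CL = ln 2 · Vd / t½ = 0.693 × 480.0 / 35 = 9.504 L/h
D = CL × Css × τ / F / S = 9.504 × 4.9 × 4 / 0.75 / 0.81 = 306.6 mg

307 mg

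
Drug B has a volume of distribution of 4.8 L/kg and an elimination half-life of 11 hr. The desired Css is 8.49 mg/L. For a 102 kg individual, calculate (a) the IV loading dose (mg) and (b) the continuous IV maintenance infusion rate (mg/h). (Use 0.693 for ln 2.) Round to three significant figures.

Vd(total) = 102 kg × 4.8 L/kg = 489.6 L
LD = Vd × C = 489.6 × 8.49 = 4157 mg
CL = 0.693 × Vd / t½ = 0.693 × 489.6 / 11 = 30.84 L/h
Infusion rate = CL × Css = 30.84 × 8.49 = 261.8 mg/h

(a) 4160 mg; (b) 262 mg/h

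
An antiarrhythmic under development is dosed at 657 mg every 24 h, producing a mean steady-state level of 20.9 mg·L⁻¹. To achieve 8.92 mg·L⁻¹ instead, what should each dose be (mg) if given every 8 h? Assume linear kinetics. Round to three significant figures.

93.5 mg

With linear kinetics, Css is proportional to dose rate (D/τ) at fixed clearance.
D₂ = D₁ × (Css,target / Css,current) × (τ₂/τ₁) = 657 × (8.92/20.9) × (8/24) = 93.47 mg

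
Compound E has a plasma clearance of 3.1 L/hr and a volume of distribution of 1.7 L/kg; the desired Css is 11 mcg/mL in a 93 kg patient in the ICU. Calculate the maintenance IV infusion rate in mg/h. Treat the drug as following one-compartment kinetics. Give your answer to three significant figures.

34.1 mg/h

R₀ = 3.100 × 11 = 34.10 mg/h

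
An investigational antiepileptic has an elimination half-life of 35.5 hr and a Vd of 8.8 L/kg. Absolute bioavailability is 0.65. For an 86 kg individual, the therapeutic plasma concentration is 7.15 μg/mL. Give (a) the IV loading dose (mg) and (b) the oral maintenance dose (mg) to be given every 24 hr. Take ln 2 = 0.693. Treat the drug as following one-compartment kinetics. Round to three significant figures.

(a) 5410 mg; (b) 3900 mg

Vd(total) = 86 kg × 8.8 L/kg = 756.8 L
LD = Vd × C = 756.8 × 7.15 = 5411 mg
CL = 0.693 × Vd / t½ = 0.693 × 756.8 / 35.5 = 14.77 L/h
D = CL × Css × τ / F = 14.77 × 7.15 × 24 / 0.65 = 3899 mg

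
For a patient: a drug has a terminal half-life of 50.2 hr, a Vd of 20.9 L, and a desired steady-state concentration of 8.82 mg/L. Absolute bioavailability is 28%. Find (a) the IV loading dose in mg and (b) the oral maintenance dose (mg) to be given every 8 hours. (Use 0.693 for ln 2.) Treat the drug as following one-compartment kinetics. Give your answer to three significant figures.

LD = Vd × C = 20.90 × 8.82 = 184.3 mg
CL = 0.693 × Vd / t½ = 0.693 × 20.90 / 50.2 = 0.2885 L/h
D = CL × Css × τ / F = 0.2885 × 8.82 × 8 / 0.28 = 72.70 mg

(a) 184 mg; (b) 72.7 mg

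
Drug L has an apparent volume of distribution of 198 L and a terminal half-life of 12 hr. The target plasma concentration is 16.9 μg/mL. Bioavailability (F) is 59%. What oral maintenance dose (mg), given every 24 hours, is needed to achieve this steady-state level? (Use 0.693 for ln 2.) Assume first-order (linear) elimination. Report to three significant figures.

k = 0.693/12 = 0.05775 h⁻¹, so CL = k·Vd = 0.05775 × 198.0 = 11.43 L/h
D = CL × Css × τ / F = 11.43 × 16.9 × 24 / 0.59 = 7858 mg

7860 mg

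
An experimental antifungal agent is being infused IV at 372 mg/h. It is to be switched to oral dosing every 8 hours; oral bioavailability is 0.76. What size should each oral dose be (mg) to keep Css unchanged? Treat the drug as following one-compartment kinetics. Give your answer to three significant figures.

To maintain the same Css, the systemic dosing rate must be unchanged: F·D/τ = infusion rate.
D = rate × τ / F = 372 × 8 / 0.76 = 3916 mg

3920 mg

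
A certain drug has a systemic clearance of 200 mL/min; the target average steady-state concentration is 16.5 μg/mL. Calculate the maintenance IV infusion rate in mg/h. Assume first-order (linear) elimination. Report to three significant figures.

CL = 200 mL/min = 200 × 0.06 = 12.00 L/h
R₀ = 12.00 × 16.5 = 198.0 mg/h

198 mg/h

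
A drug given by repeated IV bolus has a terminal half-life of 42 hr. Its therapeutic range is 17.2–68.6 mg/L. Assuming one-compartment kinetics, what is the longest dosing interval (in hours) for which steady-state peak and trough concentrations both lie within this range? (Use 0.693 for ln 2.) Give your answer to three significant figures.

k = 0.693 / t½ = 0.693 / 42 = 0.01650 h⁻¹
Between IV bolus doses, concentration decays as C = C₀·e^(−kτ), so C_peak/C_trough = e^(kτ).
τ_max = ln(C_peak/C_trough) / k = ln(68.6/17.2) / 0.01650 = 1.383 / 0.01650 = 83.82 h

83.8 h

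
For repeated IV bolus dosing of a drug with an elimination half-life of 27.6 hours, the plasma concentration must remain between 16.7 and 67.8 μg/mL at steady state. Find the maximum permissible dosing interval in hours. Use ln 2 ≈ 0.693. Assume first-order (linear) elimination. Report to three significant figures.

k = 0.693 / t½ = 0.693 / 27.6 = 0.02511 h⁻¹
Between IV bolus doses, concentration decays as C = C₀·e^(−kτ), so C_peak/C_trough = e^(kτ).
τ_max = ln(C_peak/C_trough) / k = ln(67.8/16.7) / 0.02511 = 1.401 / 0.02511 = 55.79 h

55.8 h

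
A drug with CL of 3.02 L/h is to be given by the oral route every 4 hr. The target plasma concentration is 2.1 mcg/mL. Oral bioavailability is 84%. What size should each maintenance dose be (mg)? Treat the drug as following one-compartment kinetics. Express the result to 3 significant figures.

30.2 mg

D = CL × Css × τ / F = 3.020 × 2.1 × 4 / 0.84 = 30.20 mg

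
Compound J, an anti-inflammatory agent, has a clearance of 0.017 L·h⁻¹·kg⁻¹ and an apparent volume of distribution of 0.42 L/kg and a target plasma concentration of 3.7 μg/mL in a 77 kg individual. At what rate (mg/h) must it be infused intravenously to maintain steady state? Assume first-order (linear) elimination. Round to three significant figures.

4.84 mg/h

CL = 0.017 L·h⁻¹·kg⁻¹ × 77 kg = 1.309 L/h
R₀ = 1.309 × 3.7 = 4.843 mg/h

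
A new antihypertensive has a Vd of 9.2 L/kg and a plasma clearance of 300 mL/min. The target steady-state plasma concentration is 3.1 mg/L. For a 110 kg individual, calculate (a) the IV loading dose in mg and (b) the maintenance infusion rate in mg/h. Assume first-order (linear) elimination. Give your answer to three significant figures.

Vd = 9.2 L/kg × 110 kg = 1012 L
Loading dose = Vd × C = 1012 × 3.1 = 3137 mg
CL = 300 mL/min = 300 × 0.06 = 18.00 L/h
Infusion rate = 18.00 L/h × 3.1 mg/L = 55.80 mg/h

(a) 3140 mg; (b) 55.8 mg/h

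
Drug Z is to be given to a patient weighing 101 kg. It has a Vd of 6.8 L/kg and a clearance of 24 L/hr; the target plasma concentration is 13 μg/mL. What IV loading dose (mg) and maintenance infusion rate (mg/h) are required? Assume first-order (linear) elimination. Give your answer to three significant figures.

Vd(total) = 101 kg × 6.8 L/kg = 686.8 L
LD = Vd · C_target = 686.8 × 13 = 8928 mg
Maintenance infusion rate = CL × Css = 24.00 × 13 = 312.0 mg/h

(a) 8930 mg; (b) 312 mg/h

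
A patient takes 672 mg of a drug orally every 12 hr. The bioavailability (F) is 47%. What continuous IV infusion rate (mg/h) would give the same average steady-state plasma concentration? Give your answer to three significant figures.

26.3 mg/h

Equivalent systemic input: infusion rate = F·D/τ.
Rate = 0.47 × 672 / 12 = 26.32 mg/h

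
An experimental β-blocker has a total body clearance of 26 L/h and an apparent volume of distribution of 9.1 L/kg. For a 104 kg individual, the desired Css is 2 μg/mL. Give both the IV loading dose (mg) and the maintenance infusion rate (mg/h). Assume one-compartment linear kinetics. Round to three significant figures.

Total Vd = 9.1 × 104 = 946.4 L
LD = Vd · C_target = 946.4 × 2 = 1893 mg
Maintenance: replace elimination → rate = CL × Css = 26.00 × 2 = 52.00 mg/h

(a) 1890 mg; (b) 52.0 mg/h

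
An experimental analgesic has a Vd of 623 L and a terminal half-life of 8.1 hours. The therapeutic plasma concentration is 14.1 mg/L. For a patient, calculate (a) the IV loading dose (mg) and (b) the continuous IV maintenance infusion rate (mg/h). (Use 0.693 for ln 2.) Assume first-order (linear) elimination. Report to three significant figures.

(a) 8780 mg; (b) 752 mg/h

LD = Vd × C = 623.0 × 14.1 = 8784 mg
CL = 0.693 × Vd / t½ = 0.693 × 623.0 / 8.1 = 53.30 L/h
Infusion rate = CL × Css = 53.30 × 14.1 = 751.5 mg/h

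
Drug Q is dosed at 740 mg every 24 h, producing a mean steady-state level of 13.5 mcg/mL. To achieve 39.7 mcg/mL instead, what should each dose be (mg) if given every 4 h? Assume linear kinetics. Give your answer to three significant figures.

With linear kinetics, Css is proportional to dose rate (D/τ) at fixed clearance.
D₂ = D₁ × (Css,target / Css,current) × (τ₂/τ₁) = 740 × (39.7/13.5) × (4/24) = 362.7 mg

363 mg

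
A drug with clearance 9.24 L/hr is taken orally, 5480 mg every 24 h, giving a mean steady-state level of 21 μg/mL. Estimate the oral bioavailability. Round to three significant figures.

0.850

F·D/τ = CL·Css at steady state → F = CL·Css·τ / D.
F = 9.24 × 21 × 24 / 5480 = 0.850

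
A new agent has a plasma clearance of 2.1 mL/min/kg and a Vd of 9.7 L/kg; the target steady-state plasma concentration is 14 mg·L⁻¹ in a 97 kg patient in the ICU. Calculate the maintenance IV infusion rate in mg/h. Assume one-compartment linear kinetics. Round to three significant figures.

171 mg/h

CL = 2.1 mL/min/kg × 97 kg = 203.7 mL/min = 203.7 × 60/1000 = 12.22 L/h
Rate = CL × Css = 12.22 × 14 = 171.1 mg/h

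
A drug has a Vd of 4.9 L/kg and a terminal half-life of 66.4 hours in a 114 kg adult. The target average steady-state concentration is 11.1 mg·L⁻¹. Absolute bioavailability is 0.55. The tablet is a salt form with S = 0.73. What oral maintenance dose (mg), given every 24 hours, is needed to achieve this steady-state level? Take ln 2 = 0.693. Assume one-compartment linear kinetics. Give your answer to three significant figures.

Total Vd = 4.9 × 114 = 558.6 L
CL = ln 2 · Vd / t½ = 0.693 × 558.6 / 66.4 = 5.830 L/h
D = CL × Css × τ / F / S = 5.830 × 11.1 × 24 / 0.55 / 0.73 = 3868 mg

3870 mg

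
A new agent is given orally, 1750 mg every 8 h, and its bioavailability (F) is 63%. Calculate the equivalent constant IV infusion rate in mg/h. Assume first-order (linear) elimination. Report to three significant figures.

Equivalent systemic input: infusion rate = F·D/τ.
Rate = 0.63 × 1750 / 8 = 137.8 mg/h

138 mg/h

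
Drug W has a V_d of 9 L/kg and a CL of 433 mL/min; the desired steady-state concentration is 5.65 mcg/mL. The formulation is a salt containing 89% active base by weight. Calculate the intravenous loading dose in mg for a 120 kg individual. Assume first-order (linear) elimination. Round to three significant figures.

Total Vd = 9 × 120 = 1080 L
LD = Vd × C / S = 1080 × 5.650 / 0.89 = 6856 mg

6860 mg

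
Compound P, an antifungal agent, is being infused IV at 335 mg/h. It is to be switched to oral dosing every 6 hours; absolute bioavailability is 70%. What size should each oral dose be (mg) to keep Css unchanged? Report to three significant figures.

2870 mg

To maintain the same Css, the systemic dosing rate must be unchanged: F·D/τ = infusion rate.
D = rate × τ / F = 335 × 6 / 0.7 = 2871 mg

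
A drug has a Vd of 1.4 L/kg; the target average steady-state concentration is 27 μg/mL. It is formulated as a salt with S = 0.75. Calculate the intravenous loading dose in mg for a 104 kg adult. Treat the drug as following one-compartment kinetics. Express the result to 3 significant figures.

5240 mg

Vd = 1.4 L/kg × 104 kg = 145.6 L
LD = Vd × C / S = 145.6 × 27.00 / 0.75 = 5242 mg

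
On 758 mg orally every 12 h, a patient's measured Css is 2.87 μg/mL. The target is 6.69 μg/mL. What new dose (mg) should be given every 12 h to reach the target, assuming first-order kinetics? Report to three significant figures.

With linear kinetics, Css is proportional to dose rate (D/τ) at fixed clearance.
D₂ = D₁ × (Css,target / Css,current) = 758 × 6.69/2.87 = 1767 mg

1770 mg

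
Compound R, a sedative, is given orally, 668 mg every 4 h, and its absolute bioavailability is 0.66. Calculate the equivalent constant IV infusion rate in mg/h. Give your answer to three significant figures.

Equivalent systemic input: infusion rate = F·D/τ.
Rate = 0.66 × 668 / 4 = 110.2 mg/h

110 mg/h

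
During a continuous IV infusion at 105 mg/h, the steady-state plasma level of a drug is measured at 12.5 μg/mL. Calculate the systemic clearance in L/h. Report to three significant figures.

8.40 L/h

At steady state, infusion rate = CL × Css, so CL = rate / Css.
CL = 105 / 12.5 = 8.400 L/h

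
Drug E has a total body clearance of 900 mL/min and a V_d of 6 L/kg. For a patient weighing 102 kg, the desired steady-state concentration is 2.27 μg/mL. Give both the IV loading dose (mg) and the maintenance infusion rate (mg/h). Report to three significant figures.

Vd = 6 L/kg × 102 kg = 612.0 L
Loading dose = Vd × C = 612.0 × 2.27 = 1389 mg
Convert clearance: 900 mL/min × 60 min/h ÷ 1000 mL/L = 54.00 L/h
Infusion rate = 54.00 L/h × 2.27 mg/L = 122.6 mg/h

(a) 1390 mg; (b) 123 mg/h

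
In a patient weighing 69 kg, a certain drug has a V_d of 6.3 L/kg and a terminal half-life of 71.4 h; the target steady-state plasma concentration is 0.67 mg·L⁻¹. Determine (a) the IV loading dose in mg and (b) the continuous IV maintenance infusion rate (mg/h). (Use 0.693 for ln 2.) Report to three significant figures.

(a) 291 mg; (b) 2.83 mg/h

Vd = 6.3 L/kg × 69 kg = 434.7 L
LD = Vd × C = 434.7 × 0.67 = 291.2 mg
CL = 0.693 × Vd / t½ = 0.693 × 434.7 / 71.4 = 4.219 L/h
Infusion rate = CL × Css = 4.219 × 0.67 = 2.827 mg/h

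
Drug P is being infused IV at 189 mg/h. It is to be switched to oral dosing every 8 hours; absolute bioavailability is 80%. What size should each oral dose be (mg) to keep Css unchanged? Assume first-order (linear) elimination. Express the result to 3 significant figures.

1890 mg

To maintain the same Css, the systemic dosing rate must be unchanged: F·D/τ = infusion rate.
D = rate × τ / F = 189 × 8 / 0.8 = 1890 mg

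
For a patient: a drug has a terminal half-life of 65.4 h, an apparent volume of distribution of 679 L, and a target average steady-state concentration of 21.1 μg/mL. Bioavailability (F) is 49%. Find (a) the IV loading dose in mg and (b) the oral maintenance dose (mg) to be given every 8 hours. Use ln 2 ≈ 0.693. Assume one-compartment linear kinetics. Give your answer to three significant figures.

(a) 14300 mg; (b) 2480 mg

LD = Vd × C = 679.0 × 21.1 = 14330 mg
CL = 0.693 × Vd / t½ = 0.693 × 679.0 / 65.4 = 7.195 L/h
D = CL × Css × τ / F = 7.195 × 21.1 × 8 / 0.49 = 2479 mg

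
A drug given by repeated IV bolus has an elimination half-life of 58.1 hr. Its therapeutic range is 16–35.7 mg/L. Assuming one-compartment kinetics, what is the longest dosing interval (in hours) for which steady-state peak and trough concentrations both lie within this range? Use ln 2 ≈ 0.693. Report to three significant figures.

67.3 h

k = 0.693 / t½ = 0.693 / 58.1 = 0.01193 h⁻¹
Between IV bolus doses, concentration decays as C = C₀·e^(−kτ), so C_peak/C_trough = e^(kτ).
τ_max = ln(C_peak/C_trough) / k = ln(35.7/16) / 0.01193 = 0.8026 / 0.01193 = 67.28 h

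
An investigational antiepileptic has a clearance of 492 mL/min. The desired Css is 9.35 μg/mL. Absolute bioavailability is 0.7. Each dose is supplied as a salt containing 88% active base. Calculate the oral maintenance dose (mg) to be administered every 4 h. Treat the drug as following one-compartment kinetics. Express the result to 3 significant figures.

CL = 492 mL/min = 492 × 0.06 = 29.52 L/h
At steady state, dose per interval replaces the amount cleared in that interval: F·S·D/τ = CL·Css.
D = CL × Css × τ / F / S = 29.52 × 9.35 × 4 / 0.7 / 0.88 = 1792 mg

1790 mg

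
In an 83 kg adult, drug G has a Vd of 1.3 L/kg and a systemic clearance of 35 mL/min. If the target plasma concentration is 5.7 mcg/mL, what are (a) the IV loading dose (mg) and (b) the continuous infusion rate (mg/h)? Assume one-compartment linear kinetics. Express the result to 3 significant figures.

(a) 615 mg; (b) 12.0 mg/h

Vd(total) = 83 kg × 1.3 L/kg = 107.9 L
Loading: fill Vd to C_target → 107.9 L × 5.7 mg/L = 615.0 mg
Convert clearance: 35 mL/min × 60 min/h ÷ 1000 mL/L = 2.100 L/h
Maintenance: replace elimination → rate = CL × Css = 2.100 × 5.7 = 11.97 mg/h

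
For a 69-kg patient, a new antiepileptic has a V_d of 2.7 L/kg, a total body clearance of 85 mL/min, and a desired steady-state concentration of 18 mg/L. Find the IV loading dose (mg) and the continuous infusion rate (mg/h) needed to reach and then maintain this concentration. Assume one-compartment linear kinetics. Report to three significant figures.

(a) 3350 mg; (b) 91.8 mg/h

Vd(total) = 69 kg × 2.7 L/kg = 186.3 L
Loading: fill Vd to C_target → 186.3 L × 18 mg/L = 3353 mg
CL = 85 mL/min = 85 × 0.06 = 5.100 L/h
Maintenance infusion rate = CL × Css = 5.100 × 18 = 91.80 mg/h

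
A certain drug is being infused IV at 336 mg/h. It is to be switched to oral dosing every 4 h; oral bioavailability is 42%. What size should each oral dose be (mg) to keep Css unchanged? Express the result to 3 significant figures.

To maintain the same Css, the systemic dosing rate must be unchanged: F·D/τ = infusion rate.
D = rate × τ / F = 336 × 4 / 0.42 = 3200 mg

3200 mg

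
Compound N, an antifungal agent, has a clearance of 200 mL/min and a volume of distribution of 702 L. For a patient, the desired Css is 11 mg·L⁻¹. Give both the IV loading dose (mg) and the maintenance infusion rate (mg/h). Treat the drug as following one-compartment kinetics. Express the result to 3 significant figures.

Loading dose = Vd × C = 702.0 × 11 = 7722 mg
CL = 200 mL/min = 200 × 0.06 = 12.00 L/h
Maintenance infusion rate = CL × Css = 12.00 × 11 = 132.0 mg/h

(a) 7720 mg; (b) 132 mg/h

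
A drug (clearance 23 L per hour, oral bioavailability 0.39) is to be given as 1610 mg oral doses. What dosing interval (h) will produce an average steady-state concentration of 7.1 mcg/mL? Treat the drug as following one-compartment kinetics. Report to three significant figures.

F·D/τ = CL·Css → τ = F·D / (CL·Css).
τ = 0.39 × 1610 / (23 × 7.1) = 3.845 h

3.85 h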